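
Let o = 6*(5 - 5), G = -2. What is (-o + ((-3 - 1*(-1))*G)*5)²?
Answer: 400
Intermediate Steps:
o = 0 (o = 6*0 = 0)
(-o + ((-3 - 1*(-1))*G)*5)² = (-1*0 + ((-3 - 1*(-1))*(-2))*5)² = (0 + ((-3 + 1)*(-2))*5)² = (0 - 2*(-2)*5)² = (0 + 4*5)² = (0 + 20)² = 20² = 400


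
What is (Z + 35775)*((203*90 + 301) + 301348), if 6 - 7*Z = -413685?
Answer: 212463326604/7 ≈ 3.0352e+10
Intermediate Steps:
Z = 413691/7 (Z = 6/7 - ⅐*(-413685) = 6/7 + 413685/7 = 413691/7 ≈ 59099.)
(Z + 35775)*((203*90 + 301) + 301348) = (413691/7 + 35775)*((203*90 + 301) + 301348) = 664116*((18270 + 301) + 301348)/7 = 664116*(18571 + 301348)/7 = (664116/7)*319919 = 212463326604/7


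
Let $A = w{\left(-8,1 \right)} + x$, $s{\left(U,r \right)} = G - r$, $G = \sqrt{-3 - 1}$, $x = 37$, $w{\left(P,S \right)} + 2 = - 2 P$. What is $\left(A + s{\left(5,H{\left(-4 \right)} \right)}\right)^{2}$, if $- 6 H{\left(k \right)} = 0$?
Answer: $2597 + 204 i \approx 2597.0 + 204.0 i$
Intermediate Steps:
$w{\left(P,S \right)} = -2 - 2 P$
$H{\left(k \right)} = 0$ ($H{\left(k \right)} = \left(- \frac{1}{6}\right) 0 = 0$)
$G = 2 i$ ($G = \sqrt{-4} = 2 i \approx 2.0 i$)
$s{\left(U,r \right)} = - r + 2 i$ ($s{\left(U,r \right)} = 2 i - r = - r + 2 i$)
$A = 51$ ($A = \left(-2 - -16\right) + 37 = \left(-2 + 16\right) + 37 = 14 + 37 = 51$)
$\left(A + s{\left(5,H{\left(-4 \right)} \right)}\right)^{2} = \left(51 + \left(\left(-1\right) 0 + 2 i\right)\right)^{2} = \left(51 + \left(0 + 2 i\right)\right)^{2} = \left(51 + 2 i\right)^{2}$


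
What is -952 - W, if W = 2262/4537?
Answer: -332422/349 ≈ -952.50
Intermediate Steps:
W = 174/349 (W = 2262*(1/4537) = 174/349 ≈ 0.49857)
-952 - W = -952 - 1*174/349 = -952 - 174/349 = -332422/349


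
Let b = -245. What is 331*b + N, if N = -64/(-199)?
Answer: -16137841/199 ≈ -81095.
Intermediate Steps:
N = 64/199 (N = -64*(-1/199) = 64/199 ≈ 0.32161)
331*b + N = 331*(-245) + 64/199 = -81095 + 64/199 = -16137841/199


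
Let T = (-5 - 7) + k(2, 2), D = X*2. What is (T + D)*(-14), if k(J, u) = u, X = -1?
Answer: 168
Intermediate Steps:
D = -2 (D = -1*2 = -2)
T = -10 (T = (-5 - 7) + 2 = -12 + 2 = -10)
(T + D)*(-14) = (-10 - 2)*(-14) = -12*(-14) = 168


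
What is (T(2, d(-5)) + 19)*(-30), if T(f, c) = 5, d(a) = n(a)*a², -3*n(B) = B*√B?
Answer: -720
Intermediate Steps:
n(B) = -B^(3/2)/3 (n(B) = -B*√B/3 = -B^(3/2)/3)
d(a) = -a^(7/2)/3 (d(a) = (-a^(3/2)/3)*a² = -a^(7/2)/3)
(T(2, d(-5)) + 19)*(-30) = (5 + 19)*(-30) = 24*(-30) = -720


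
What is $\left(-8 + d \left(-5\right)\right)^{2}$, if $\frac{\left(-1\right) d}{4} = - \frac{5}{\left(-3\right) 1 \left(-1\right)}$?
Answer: $\frac{15376}{9} \approx 1708.4$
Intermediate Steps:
$d = \frac{20}{3}$ ($d = - 4 \left(- \frac{5}{\left(-3\right) 1 \left(-1\right)}\right) = - 4 \left(- \frac{5}{\left(-3\right) \left(-1\right)}\right) = - 4 \left(- \frac{5}{3}\right) = - 4 \left(\left(-5\right) \frac{1}{3}\right) = \left(-4\right) \left(- \frac{5}{3}\right) = \frac{20}{3} \approx 6.6667$)
$\left(-8 + d \left(-5\right)\right)^{2} = \left(-8 + \frac{20}{3} \left(-5\right)\right)^{2} = \left(-8 - \frac{100}{3}\right)^{2} = \left(- \frac{124}{3}\right)^{2} = \frac{15376}{9}$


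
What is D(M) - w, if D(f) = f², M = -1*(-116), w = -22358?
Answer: 35814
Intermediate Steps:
M = 116
D(M) - w = 116² - 1*(-22358) = 13456 + 22358 = 35814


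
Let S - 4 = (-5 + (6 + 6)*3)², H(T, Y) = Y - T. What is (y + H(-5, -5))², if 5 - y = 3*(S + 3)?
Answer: 8404201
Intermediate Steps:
S = 965 (S = 4 + (-5 + (6 + 6)*3)² = 4 + (-5 + 12*3)² = 4 + (-5 + 36)² = 4 + 31² = 4 + 961 = 965)
y = -2899 (y = 5 - 3*(965 + 3) = 5 - 3*968 = 5 - 1*2904 = 5 - 2904 = -2899)
(y + H(-5, -5))² = (-2899 + (-5 - 1*(-5)))² = (-2899 + (-5 + 5))² = (-2899 + 0)² = (-2899)² = 8404201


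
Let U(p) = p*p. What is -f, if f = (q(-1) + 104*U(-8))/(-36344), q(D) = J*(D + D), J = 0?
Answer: 832/4543 ≈ 0.18314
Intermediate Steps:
q(D) = 0 (q(D) = 0*(D + D) = 0*(2*D) = 0)
U(p) = p²
f = -832/4543 (f = (0 + 104*(-8)²)/(-36344) = (0 + 104*64)*(-1/36344) = (0 + 6656)*(-1/36344) = 6656*(-1/36344) = -832/4543 ≈ -0.18314)
-f = -1*(-832/4543) = 832/4543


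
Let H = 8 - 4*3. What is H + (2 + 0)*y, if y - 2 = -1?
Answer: -2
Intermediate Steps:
y = 1 (y = 2 - 1 = 1)
H = -4 (H = 8 - 12 = -4)
H + (2 + 0)*y = -4 + (2 + 0)*1 = -4 + 2*1 = -4 + 2 = -2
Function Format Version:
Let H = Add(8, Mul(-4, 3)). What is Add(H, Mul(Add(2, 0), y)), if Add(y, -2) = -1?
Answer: -2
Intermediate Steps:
y = 1 (y = Add(2, -1) = 1)
H = -4 (H = Add(8, -12) = -4)
Add(H, Mul(Add(2, 0), y)) = Add(-4, Mul(Add(2, 0), 1)) = Add(-4, Mul(2, 1)) = Add(-4, 2) = -2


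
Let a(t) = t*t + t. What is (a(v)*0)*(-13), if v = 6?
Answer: 0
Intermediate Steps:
a(t) = t + t**2 (a(t) = t**2 + t = t + t**2)
(a(v)*0)*(-13) = ((6*(1 + 6))*0)*(-13) = ((6*7)*0)*(-13) = (42*0)*(-13) = 0*(-13) = 0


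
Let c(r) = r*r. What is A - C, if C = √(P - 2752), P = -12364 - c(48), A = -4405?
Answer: -4405 - 2*I*√4355 ≈ -4405.0 - 131.98*I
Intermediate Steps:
c(r) = r²
P = -14668 (P = -12364 - 1*48² = -12364 - 1*2304 = -12364 - 2304 = -14668)
C = 2*I*√4355 (C = √(-14668 - 2752) = √(-17420) = 2*I*√4355 ≈ 131.98*I)
A - C = -4405 - 2*I*√4355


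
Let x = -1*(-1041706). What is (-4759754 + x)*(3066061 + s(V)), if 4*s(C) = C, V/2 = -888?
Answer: -11398111155616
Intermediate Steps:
x = 1041706
V = -1776 (V = 2*(-888) = -1776)
s(C) = C/4
(-4759754 + x)*(3066061 + s(V)) = (-4759754 + 1041706)*(3066061 + (¼)*(-1776)) = -3718048*(3066061 - 444) = -3718048*3065617 = -11398111155616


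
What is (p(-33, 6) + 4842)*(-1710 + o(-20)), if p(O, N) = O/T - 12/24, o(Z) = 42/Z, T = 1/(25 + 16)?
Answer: -119453217/20 ≈ -5.9727e+6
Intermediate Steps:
T = 1/41 ≈ 0.024390
p(O, N) = -½ + 41*O (p(O, N) = O/(1/41) - 12/24 = O*41 - 12*1/24 = 41*O - ½ = -½ + 41*O)
(p(-33, 6) + 4842)*(-1710 + o(-20)) = ((-½ + 41*(-33)) + 4842)*(-1710 + 42/(-20)) = ((-½ - 1353) + 4842)*(-1710 + 42*(-1/20)) = (-2707/2 + 4842)*(-1710 - 21/10) = (6977/2)*(-17121/10) = -119453217/20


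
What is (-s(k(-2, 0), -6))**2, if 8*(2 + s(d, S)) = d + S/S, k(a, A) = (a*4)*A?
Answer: 225/64 ≈ 3.5156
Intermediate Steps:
k(a, A) = 4*A*a (k(a, A) = (4*a)*A = 4*A*a)
s(d, S) = -15/8 + d/8 (s(d, S) = -2 + (d + S/S)/8 = -2 + (d + 1)/8 = -2 + (1 + d)/8 = -2 + (1/8 + d/8) = -15/8 + d/8)
(-s(k(-2, 0), -6))**2 = (-(-15/8 + (4*0*(-2))/8))**2 = (-(-15/8 + (1/8)*0))**2 = (-(-15/8 + 0))**2 = (-1*(-15/8))**2 = (15/8)**2 = 225/64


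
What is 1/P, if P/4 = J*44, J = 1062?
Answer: 1/186912 ≈ 5.3501e-6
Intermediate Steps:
P = 186912 (P = 4*(1062*44) = 4*46728 = 186912)
1/P = 1/186912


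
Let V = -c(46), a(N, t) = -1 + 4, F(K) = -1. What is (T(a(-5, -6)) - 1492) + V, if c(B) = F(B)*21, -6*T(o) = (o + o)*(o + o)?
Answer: -1477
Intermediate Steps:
a(N, t) = 3
T(o) = -2*o**2/3 (T(o) = -(o + o)*(o + o)/6 = -2*o*2*o/6 = -2*o**2/3)
c(B) = -21 (c(B) = -1*21 = -21)
V = 21 (V = -1*(-21) = 21)
(T(a(-5, -6)) - 1492) + V = (-2/3*3**2 - 1492) + 21 = (-2/3*9 - 1492) + 21 = (-6 - 1492) + 21 = -1498 + 21 = -1477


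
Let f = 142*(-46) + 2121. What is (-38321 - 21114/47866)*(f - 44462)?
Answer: 44823727774650/23933 ≈ 1.8729e+9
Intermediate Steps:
f = -4411 (f = -6532 + 2121 = -4411)
(-38321 - 21114/47866)*(f - 44462) = (-38321 - 21114/47866)*(-4411 - 44462) = (-38321 - 21114*1/47866)*(-48873) = (-38321 - 10557/23933)*(-48873) = -917147050/23933*(-48873) = 44823727774650/23933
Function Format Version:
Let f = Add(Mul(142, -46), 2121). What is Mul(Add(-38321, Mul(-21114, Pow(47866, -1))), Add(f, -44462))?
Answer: Rational(44823727774650, 23933) ≈ 1.8729e+9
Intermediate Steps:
f = -4411 (f = Add(-6532, 2121) = -4411)
Mul(Add(-38321, Mul(-21114, Pow(47866, -1))), Add(f, -44462)) = Mul(Add(-38321, Mul(-21114, Pow(47866, -1))), Add(-4411, -44462)) = Mul(Add(-38321, Mul(-21114, Rational(1, 47866))), -48873) = Mul(Add(-38321, Rational(-10557, 23933)), -48873) = Mul(Rational(-917147050, 23933), -48873) = Rational(44823727774650, 23933)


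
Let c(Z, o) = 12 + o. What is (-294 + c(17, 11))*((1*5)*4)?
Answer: -5420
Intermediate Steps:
(-294 + c(17, 11))*((1*5)*4) = (-294 + (12 + 11))*((1*5)*4) = (-294 + 23)*(5*4) = -271*20 = -5420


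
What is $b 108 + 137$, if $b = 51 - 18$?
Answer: $3701$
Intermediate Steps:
$b = 33$ ($b = 51 - 18 = 33$)
$b 108 + 137 = 33 \cdot 108 + 137 = 3564 + 137 = 3701$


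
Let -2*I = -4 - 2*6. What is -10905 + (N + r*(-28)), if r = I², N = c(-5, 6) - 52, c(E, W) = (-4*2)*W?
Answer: -12797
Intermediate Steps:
c(E, W) = -8*W
N = -100 (N = -8*6 - 52 = -48 - 52 = -100)
I = 8 (I = -(-4 - 2*6)/2 = -(-4 - 12)/2 = -½*(-16) = 8)
r = 64 (r = 8² = 64)
-10905 + (N + r*(-28)) = -10905 + (-100 + 64*(-28)) = -10905 + (-100 - 1792) = -10905 - 1892 = -12797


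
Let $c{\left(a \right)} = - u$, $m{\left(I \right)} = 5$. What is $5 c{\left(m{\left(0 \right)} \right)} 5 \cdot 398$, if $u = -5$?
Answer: $49750$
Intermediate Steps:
$c{\left(a \right)} = 5$ ($c{\left(a \right)} = \left(-1\right) \left(-5\right) = 5$)
$5 c{\left(m{\left(0 \right)} \right)} 5 \cdot 398 = 5 \cdot 5 \cdot 5 \cdot 398 = 25 \cdot 5 \cdot 398 = 125 \cdot 398 = 49750$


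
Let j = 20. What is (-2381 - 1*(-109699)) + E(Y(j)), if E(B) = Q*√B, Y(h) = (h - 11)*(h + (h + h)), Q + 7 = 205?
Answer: 107318 + 1188*√15 ≈ 1.1192e+5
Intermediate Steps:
Q = 198 (Q = -7 + 205 = 198)
Y(h) = 3*h*(-11 + h) (Y(h) = (-11 + h)*(h + 2*h) = (-11 + h)*(3*h) = 3*h*(-11 + h))
E(B) = 198*√B
(-2381 - 1*(-109699)) + E(Y(j)) = (-2381 - 1*(-109699)) + 198*√(3*20*(-11 + 20)) = (-2381 + 109699) + 198*√(3*20*9) = 107318 + 198*√540 = 107318 + 198*(6*√15) = 107318 + 1188*√15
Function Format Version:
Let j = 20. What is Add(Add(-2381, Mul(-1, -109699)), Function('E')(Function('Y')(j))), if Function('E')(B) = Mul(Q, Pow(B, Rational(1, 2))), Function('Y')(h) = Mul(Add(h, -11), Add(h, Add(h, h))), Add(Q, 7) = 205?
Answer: Add(107318, Mul(1188, Pow(15, Rational(1, 2)))) ≈ 1.1192e+5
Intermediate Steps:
Q = 198 (Q = Add(-7, 205) = 198)
Function('Y')(h) = Mul(3, h, Add(-11, h)) (Function('Y')(h) = Mul(Add(-11, h), Add(h, Mul(2, h))) = Mul(Add(-11, h), Mul(3, h)) = Mul(3, h, Add(-11, h)))
Function('E')(B) = Mul(198, Pow(B, Rational(1, 2)))
Add(Add(-2381, Mul(-1, -109699)), Function('E')(Function('Y')(j))) = Add(Add(-2381, Mul(-1, -109699)), Mul(198, Pow(Mul(3, 20, Add(-11, 20)), Rational(1, 2)))) = Add(Add(-2381, 109699), Mul(198, Pow(Mul(3, 20, 9), Rational(1, 2)))) = Add(107318, Mul(198, Pow(540, Rational(1, 2)))) = Add(107318, Mul(198, Mul(6, Pow(15, Rational(1, 2))))) = Add(107318, Mul(1188, Pow(15, Rational(1, 2))))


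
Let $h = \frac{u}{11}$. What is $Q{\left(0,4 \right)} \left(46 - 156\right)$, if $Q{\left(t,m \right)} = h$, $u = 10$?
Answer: $-100$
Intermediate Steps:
$h = \frac{10}{11} \approx 0.90909$
$Q{\left(t,m \right)} = \frac{10}{11}$
$Q{\left(0,4 \right)} \left(46 - 156\right) = \frac{10 \left(46 - 156\right)}{11} = \frac{10}{11} \left(-110\right) = -100$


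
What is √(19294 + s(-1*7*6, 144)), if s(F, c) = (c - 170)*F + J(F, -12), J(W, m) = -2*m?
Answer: √20410 ≈ 142.86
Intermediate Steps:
s(F, c) = 24 + F*(-170 + c) (s(F, c) = (c - 170)*F - 2*(-12) = (-170 + c)*F + 24 = F*(-170 + c) + 24 = 24 + F*(-170 + c))
√(19294 + s(-1*7*6, 144)) = √(19294 + (24 - 170*(-1*7)*6 + (-1*7*6)*144)) = √(19294 + (24 - (-1190)*6 - 7*6*144)) = √(19294 + (24 - 170*(-42) - 42*144)) = √(19294 + (24 + 7140 - 6048)) = √(19294 + 1116) = √20410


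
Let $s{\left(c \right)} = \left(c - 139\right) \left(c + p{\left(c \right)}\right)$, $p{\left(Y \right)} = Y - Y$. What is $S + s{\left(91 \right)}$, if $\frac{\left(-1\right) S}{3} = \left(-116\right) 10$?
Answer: $-888$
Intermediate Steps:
$S = 3480$ ($S = - 3 \left(\left(-116\right) 10\right) = \left(-3\right) \left(-1160\right) = 3480$)
$p{\left(Y \right)} = 0$
$s{\left(c \right)} = c \left(-139 + c\right)$ ($s{\left(c \right)} = \left(c - 139\right) \left(c + 0\right) = \left(-139 + c\right) c = c \left(-139 + c\right)$)
$S + s{\left(91 \right)} = 3480 + 91 \left(-139 + 91\right) = 3480 + 91 \left(-48\right) = 3480 - 4368 = -888$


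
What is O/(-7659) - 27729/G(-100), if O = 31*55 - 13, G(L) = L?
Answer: 23578579/85100 ≈ 277.07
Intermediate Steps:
O = 1692 (O = 1705 - 13 = 1692)
O/(-7659) - 27729/G(-100) = 1692/(-7659) - 27729/(-100) = 1692*(-1/7659) - 27729*(-1/100) = -188/851 + 27729/100 = 23578579/85100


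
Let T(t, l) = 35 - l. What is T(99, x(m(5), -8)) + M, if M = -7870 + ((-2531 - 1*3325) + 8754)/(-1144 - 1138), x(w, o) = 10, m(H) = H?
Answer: -1278942/163 ≈ -7846.3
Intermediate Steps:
M = -1283017/163 (M = -7870 + ((-2531 - 3325) + 8754)/(-2282) = -7870 + (-5856 + 8754)*(-1/2282) = -7870 + 2898*(-1/2282) = -7870 - 207/163 = -1283017/163 ≈ -7871.3)
T(99, x(m(5), -8)) + M = (35 - 1*10) - 1283017/163 = (35 - 10) - 1283017/163 = 25 - 1283017/163 = -1278942/163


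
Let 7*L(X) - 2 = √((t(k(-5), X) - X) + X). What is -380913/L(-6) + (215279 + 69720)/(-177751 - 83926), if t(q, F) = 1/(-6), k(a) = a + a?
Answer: (-21923*√6 + 322030969710*I)/(20129*(√6 - 12*I)) ≈ -1.2799e+6 + 2.6125e+5*I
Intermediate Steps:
k(a) = 2*a
t(q, F) = -⅙
L(X) = 2/7 + I*√6/42 (L(X) = 2/7 + √((-⅙ - X) + X)/7 = 2/7 + √(-⅙)/7 = 2/7 + (I*√6/6)/7 = 2/7 + I*√6/42)
-380913/L(-6) + (215279 + 69720)/(-177751 - 83926) = -380913/(2/7 + I*√6/42) + (215279 + 69720)/(-177751 - 83926) = -380913/(2/7 + I*√6/42) + 284999/(-261677) = -380913/(2/7 + I*√6/42) + 284999*(-1/261677) = -380913/(2/7 + I*√6/42) - 21923/20129 = -21923/20129 - 380913/(2/7 + I*√6/42)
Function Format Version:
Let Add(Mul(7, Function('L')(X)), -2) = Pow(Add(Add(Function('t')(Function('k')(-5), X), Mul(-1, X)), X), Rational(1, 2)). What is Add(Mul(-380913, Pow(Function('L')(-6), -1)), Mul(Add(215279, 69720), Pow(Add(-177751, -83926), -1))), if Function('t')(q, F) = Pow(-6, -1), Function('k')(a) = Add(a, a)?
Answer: Mul(Rational(1, 20129), Pow(Add(Pow(6, Rational(1, 2)), Mul(-12, I)), -1), Add(Mul(-21923, Pow(6, Rational(1, 2))), Mul(322030969710, I))) ≈ Add(-1.2799e+6, Mul(2.6125e+5, I))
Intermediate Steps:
Function('k')(a) = Mul(2, a)
Function('t')(q, F) = Rational(-1, 6)
Function('L')(X) = Add(Rational(2, 7), Mul(Rational(1, 42), I, Pow(6, Rational(1, 2)))) (Function('L')(X) = Add(Rational(2, 7), Mul(Rational(1, 7), Pow(Add(Add(Rational(-1, 6), Mul(-1, X)), X), Rational(1, 2)))) = Add(Rational(2, 7), Mul(Rational(1, 7), Pow(Rational(-1, 6), Rational(1, 2)))) = Add(Rational(2, 7), Mul(Rational(1, 7), Mul(Rational(1, 6), I, Pow(6, Rational(1, 2))))) = Add(Rational(2, 7), Mul(Rational(1, 42), I, Pow(6, Rational(1, 2)))))
Add(Mul(-380913, Pow(Function('L')(-6), -1)), Mul(Add(215279, 69720), Pow(Add(-177751, -83926), -1))) = Add(Mul(-380913, Pow(Add(Rational(2, 7), Mul(Rational(1, 42), I, Pow(6, Rational(1, 2)))), -1)), Mul(Add(215279, 69720), Pow(Add(-177751, -83926), -1))) = Add(Mul(-380913, Pow(Add(Rational(2, 7), Mul(Rational(1, 42), I, Pow(6, Rational(1, 2)))), -1)), Mul(284999, Pow(-261677, -1))) = Add(Mul(-380913, Pow(Add(Rational(2, 7), Mul(Rational(1, 42), I, Pow(6, Rational(1, 2)))), -1)), Mul(284999, Rational(-1, 261677))) = Add(Mul(-380913, Pow(Add(Rational(2, 7), Mul(Rational(1, 42), I, Pow(6, Rational(1, 2)))), -1)), Rational(-21923, 20129)) = Add(Rational(-21923, 20129), Mul(-380913, Pow(Add(Rational(2, 7), Mul(Rational(1, 42), I, Pow(6, Rational(1, 2)))), -1)))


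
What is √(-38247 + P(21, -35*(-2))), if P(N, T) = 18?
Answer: I*√38229 ≈ 195.52*I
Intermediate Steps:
√(-38247 + P(21, -35*(-2))) = √(-38247 + 18) = √(-38229) = I*√38229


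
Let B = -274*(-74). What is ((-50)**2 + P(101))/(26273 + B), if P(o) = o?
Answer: 2601/46549 ≈ 0.055877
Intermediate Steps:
B = 20276
((-50)**2 + P(101))/(26273 + B) = ((-50)**2 + 101)/(26273 + 20276) = (2500 + 101)/46549 = 2601*(1/46549) = 2601/46549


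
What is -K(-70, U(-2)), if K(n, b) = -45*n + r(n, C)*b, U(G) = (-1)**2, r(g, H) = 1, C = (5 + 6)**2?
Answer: -3151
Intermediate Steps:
C = 121 (C = 11**2 = 121)
U(G) = 1
K(n, b) = b - 45*n (K(n, b) = -45*n + 1*b = -45*n + b = b - 45*n)
-K(-70, U(-2)) = -(1 - 45*(-70)) = -(1 + 3150) = -1*3151 = -3151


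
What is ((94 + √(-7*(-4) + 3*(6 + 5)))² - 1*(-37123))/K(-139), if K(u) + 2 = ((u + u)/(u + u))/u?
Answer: -2132260/93 - 26132*√61/279 ≈ -23659.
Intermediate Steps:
K(u) = -2 + 1/u (K(u) = -2 + ((u + u)/(u + u))/u = -2 + ((2*u)/((2*u)))/u = -2 + ((2*u)*(1/(2*u)))/u = -2 + 1/u)
((94 + √(-7*(-4) + 3*(6 + 5)))² - 1*(-37123))/K(-139) = ((94 + √(-7*(-4) + 3*(6 + 5)))² - 1*(-37123))/(-2 + 1/(-139)) = ((94 + √(28 + 3*11))² + 37123)/(-2 - 1/139) = ((94 + √(28 + 33))² + 37123)/(-279/139) = ((94 + √61)² + 37123)*(-139/279) = (37123 + (94 + √61)²)*(-139/279) = -5160097/279 - 139*(94 + √61)²/279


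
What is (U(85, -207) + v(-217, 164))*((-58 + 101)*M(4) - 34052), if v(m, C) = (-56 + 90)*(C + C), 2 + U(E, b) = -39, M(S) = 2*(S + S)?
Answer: -370707404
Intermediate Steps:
M(S) = 4*S (M(S) = 2*(2*S) = 4*S)
U(E, b) = -41 (U(E, b) = -2 - 39 = -41)
v(m, C) = 68*C (v(m, C) = 34*(2*C) = 68*C)
(U(85, -207) + v(-217, 164))*((-58 + 101)*M(4) - 34052) = (-41 + 68*164)*((-58 + 101)*(4*4) - 34052) = (-41 + 11152)*(43*16 - 34052) = 11111*(688 - 34052) = 11111*(-33364) = -370707404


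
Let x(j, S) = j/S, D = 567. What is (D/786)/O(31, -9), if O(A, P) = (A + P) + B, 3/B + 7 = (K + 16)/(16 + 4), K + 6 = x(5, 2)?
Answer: 1071/31964 ≈ 0.033506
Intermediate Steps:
K = -7/2 (K = -6 + 5/2 = -7/2 ≈ -3.5000)
B = -8/17 (B = 3/(-7 + (-7/2 + 16)/(16 + 4)) = 3/(-7 + (25/2)/20) = 3/(-7 + (25/2)*(1/20)) = 3/(-7 + 5/8) = 3/(-51/8) = 3*(-8/51) = -8/17 ≈ -0.47059)
O(A, P) = -8/17 + A + P (O(A, P) = (A + P) - 8/17 = -8/17 + A + P)
(D/786)/O(31, -9) = (567/786)/(-8/17 + 31 - 9) = (567*(1/786))/(366/17) = (189/262)*(17/366) = 1071/31964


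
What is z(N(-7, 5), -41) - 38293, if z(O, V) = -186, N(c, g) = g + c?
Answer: -38479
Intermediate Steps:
N(c, g) = c + g
z(N(-7, 5), -41) - 38293 = -186 - 38293 = -38479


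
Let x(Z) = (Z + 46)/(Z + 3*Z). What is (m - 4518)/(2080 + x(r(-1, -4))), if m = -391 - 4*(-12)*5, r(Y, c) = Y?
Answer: -18676/8275 ≈ -2.2569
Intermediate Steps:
m = -151 (m = -391 + 48*5 = -391 + 240 = -151)
x(Z) = (46 + Z)/(4*Z) (x(Z) = (46 + Z)/((4*Z)) = (46 + Z)*(1/(4*Z)) = (46 + Z)/(4*Z))
(m - 4518)/(2080 + x(r(-1, -4))) = (-151 - 4518)/(2080 + (¼)*(46 - 1)/(-1)) = -4669/(2080 + (¼)*(-1)*45) = -4669/(2080 - 45/4) = -4669/8275/4 = -4669*4/8275 = -18676/8275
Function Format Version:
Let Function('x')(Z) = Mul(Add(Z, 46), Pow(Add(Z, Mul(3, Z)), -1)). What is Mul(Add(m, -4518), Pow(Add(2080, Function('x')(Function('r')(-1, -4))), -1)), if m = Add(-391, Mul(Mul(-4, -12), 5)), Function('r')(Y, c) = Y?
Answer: Rational(-18676, 8275) ≈ -2.2569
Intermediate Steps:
m = -151 (m = Add(-391, Mul(48, 5)) = Add(-391, 240) = -151)
Function('x')(Z) = Mul(Rational(1, 4), Pow(Z, -1), Add(46, Z)) (Function('x')(Z) = Mul(Add(46, Z), Pow(Mul(4, Z), -1)) = Mul(Add(46, Z), Mul(Rational(1, 4), Pow(Z, -1))) = Mul(Rational(1, 4), Pow(Z, -1), Add(46, Z)))
Mul(Add(m, -4518), Pow(Add(2080, Function('x')(Function('r')(-1, -4))), -1)) = Mul(Add(-151, -4518), Pow(Add(2080, Mul(Rational(1, 4), Pow(-1, -1), Add(46, -1))), -1)) = Mul(-4669, Pow(Add(2080, Mul(Rational(1, 4), -1, 45)), -1)) = Mul(-4669, Pow(Add(2080, Rational(-45, 4)), -1)) = Mul(-4669, Pow(Rational(8275, 4), -1)) = Mul(-4669, Rational(4, 8275)) = Rational(-18676, 8275)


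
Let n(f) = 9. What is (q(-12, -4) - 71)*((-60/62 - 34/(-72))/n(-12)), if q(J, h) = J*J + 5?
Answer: -7189/1674 ≈ -4.2945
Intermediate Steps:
q(J, h) = 5 + J² (q(J, h) = J² + 5 = 5 + J²)
(q(-12, -4) - 71)*((-60/62 - 34/(-72))/n(-12)) = ((5 + (-12)²) - 71)*((-60/62 - 34/(-72))/9) = ((5 + 144) - 71)*((-60*1/62 - 34*(-1/72))*(⅑)) = (149 - 71)*((-30/31 + 17/36)*(⅑)) = 78*(-553/1116*⅑) = 78*(-553/10044) = -7189/1674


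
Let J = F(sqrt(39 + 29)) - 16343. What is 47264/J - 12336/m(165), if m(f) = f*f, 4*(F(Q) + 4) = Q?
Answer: -32441580279728/9700245892425 - 94528*sqrt(17)/1068897619 ≈ -3.3448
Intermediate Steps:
F(Q) = -4 + Q/4
m(f) = f**2
J = -16347 + sqrt(17)/2 (J = (-4 + sqrt(39 + 29)/4) - 16343 = (-4 + sqrt(68)/4) - 16343 = (-4 + (2*sqrt(17))/4) - 16343 = (-4 + sqrt(17)/2) - 16343 = -16347 + sqrt(17)/2 ≈ -16345.)
47264/J - 12336/m(165) = 47264/(-16347 + sqrt(17)/2) - 12336/(165**2) = 47264/(-16347 + sqrt(17)/2) - 12336/27225 = 47264/(-16347 + sqrt(17)/2) - 12336*1/27225 = 47264/(-16347 + sqrt(17)/2) - 4112/9075 = -4112/9075 + 47264/(-16347 + sqrt(17)/2)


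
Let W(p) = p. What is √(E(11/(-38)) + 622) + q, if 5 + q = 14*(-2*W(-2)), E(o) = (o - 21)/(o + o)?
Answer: 51 + √318846/22 ≈ 76.667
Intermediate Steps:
E(o) = (-21 + o)/(2*o) (E(o) = (-21 + o)/((2*o)) = (-21 + o)*(1/(2*o)) = (-21 + o)/(2*o))
q = 51 (q = -5 + 14*(-2*(-2)) = -5 + 14*4 = -5 + 56 = 51)
√(E(11/(-38)) + 622) + q = √((-21 + 11/(-38))/(2*((11/(-38)))) + 622) + 51 = √((-21 + 11*(-1/38))/(2*((11*(-1/38)))) + 622) + 51 = √((-21 - 11/38)/(2*(-11/38)) + 622) + 51 = √((½)*(-38/11)*(-809/38) + 622) + 51 = √(809/22 + 622) + 51 = √(14493/22) + 51 = √318846/22 + 51 = 51 + √318846/22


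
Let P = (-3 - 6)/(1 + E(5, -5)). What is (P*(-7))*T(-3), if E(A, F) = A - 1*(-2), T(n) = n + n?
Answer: -189/4 ≈ -47.250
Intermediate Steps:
T(n) = 2*n
E(A, F) = 2 + A (E(A, F) = A + 2 = 2 + A)
P = -9/8 (P = (-3 - 6)/(1 + (2 + 5)) = -9/(1 + 7) = -9/8 ≈ -1.1250)
(P*(-7))*T(-3) = (-9/8*(-7))*(2*(-3)) = (63/8)*(-6) = -189/4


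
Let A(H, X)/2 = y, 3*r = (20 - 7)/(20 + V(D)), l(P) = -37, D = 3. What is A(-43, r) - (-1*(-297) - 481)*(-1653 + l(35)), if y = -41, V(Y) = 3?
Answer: -311042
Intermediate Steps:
r = 13/69 (r = ((20 - 7)/(20 + 3))/3 = (13/23)/3 = (13*(1/23))/3 = (1/3)*(13/23) = 13/69 ≈ 0.18841)
A(H, X) = -82 (A(H, X) = 2*(-41) = -82)
A(-43, r) - (-1*(-297) - 481)*(-1653 + l(35)) = -82 - (-1*(-297) - 481)*(-1653 - 37) = -82 - (297 - 481)*(-1690) = -82 - (-184)*(-1690) = -82 - 1*310960 = -82 - 310960 = -311042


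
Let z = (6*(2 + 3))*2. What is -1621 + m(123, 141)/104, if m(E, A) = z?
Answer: -42131/26 ≈ -1620.4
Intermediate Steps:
z = 60 (z = (6*5)*2 = 30*2 = 60)
m(E, A) = 60
-1621 + m(123, 141)/104 = -1621 + 60/104 = -1621 + 60*(1/104) = -1621 + 15/26 = -42131/26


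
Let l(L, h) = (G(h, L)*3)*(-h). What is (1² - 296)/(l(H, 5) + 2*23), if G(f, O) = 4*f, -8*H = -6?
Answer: 295/254 ≈ 1.1614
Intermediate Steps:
H = ¾ (H = -⅛*(-6) = ¾ ≈ 0.75000)
l(L, h) = -12*h² (l(L, h) = ((4*h)*3)*(-h) = (12*h)*(-h) = -12*h²)
(1² - 296)/(l(H, 5) + 2*23) = (1² - 296)/(-12*5² + 2*23) = (1 - 296)/(-12*25 + 46) = -295/(-300 + 46) = -295/(-254) = -295*(-1/254) = 295/254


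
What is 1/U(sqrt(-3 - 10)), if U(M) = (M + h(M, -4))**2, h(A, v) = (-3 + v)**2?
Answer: (49 + I*sqrt(13))**(-2) ≈ 0.00040979 - 6.0635e-5*I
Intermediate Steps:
U(M) = (49 + M)**2 (U(M) = (M + (-3 - 4)**2)**2 = (M + (-7)**2)**2 = (M + 49)**2 = (49 + M)**2)
1/U(sqrt(-3 - 10)) = 1/((49 + sqrt(-3 - 10))**2) = 1/((49 + sqrt(-13))**2) = 1/((49 + I*sqrt(13))**2) = (49 + I*sqrt(13))**(-2)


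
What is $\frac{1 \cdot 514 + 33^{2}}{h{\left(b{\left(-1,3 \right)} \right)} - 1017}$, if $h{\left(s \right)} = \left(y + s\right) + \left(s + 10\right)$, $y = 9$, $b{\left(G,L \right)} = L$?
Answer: $- \frac{1603}{992} \approx -1.6159$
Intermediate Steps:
$h{\left(s \right)} = 19 + 2 s$ ($h{\left(s \right)} = \left(9 + s\right) + \left(s + 10\right) = \left(9 + s\right) + \left(10 + s\right) = 19 + 2 s$)
$\frac{1 \cdot 514 + 33^{2}}{h{\left(b{\left(-1,3 \right)} \right)} - 1017} = \frac{1 \cdot 514 + 33^{2}}{\left(19 + 2 \cdot 3\right) - 1017} = \frac{514 + 1089}{\left(19 + 6\right) - 1017} = \frac{1603}{25 - 1017} = \frac{1603}{-992} = 1603 \left(- \frac{1}{992}\right) = - \frac{1603}{992}$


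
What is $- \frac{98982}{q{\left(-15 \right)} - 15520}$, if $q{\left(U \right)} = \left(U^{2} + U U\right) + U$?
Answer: $\frac{98982}{15085} \approx 6.5616$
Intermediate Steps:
$q{\left(U \right)} = U + 2 U^{2}$ ($q{\left(U \right)} = \left(U^{2} + U^{2}\right) + U = 2 U^{2} + U = U + 2 U^{2}$)
$- \frac{98982}{q{\left(-15 \right)} - 15520} = - \frac{98982}{- 15 \left(1 + 2 \left(-15\right)\right) - 15520} = - \frac{98982}{- 15 \left(1 - 30\right) - 15520} = - \frac{98982}{\left(-15\right) \left(-29\right) - 15520} = - \frac{98982}{435 - 15520} = - \frac{98982}{-15085} = \left(-98982\right) \left(- \frac{1}{15085}\right) = \frac{98982}{15085}$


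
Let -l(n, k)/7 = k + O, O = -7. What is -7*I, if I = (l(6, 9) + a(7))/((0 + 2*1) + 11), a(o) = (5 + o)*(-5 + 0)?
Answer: 518/13 ≈ 39.846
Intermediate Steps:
a(o) = -25 - 5*o (a(o) = (5 + o)*(-5) = -25 - 5*o)
l(n, k) = 49 - 7*k (l(n, k) = -7*(k - 7) = -7*(-7 + k) = 49 - 7*k)
I = -74/13 (I = ((49 - 7*9) + (-25 - 5*7))/((0 + 2*1) + 11) = ((49 - 63) + (-25 - 35))/((0 + 2) + 11) = (-14 - 60)/(2 + 11) = -74/13 ≈ -5.6923)
-7*I = -7*(-74/13) = 518/13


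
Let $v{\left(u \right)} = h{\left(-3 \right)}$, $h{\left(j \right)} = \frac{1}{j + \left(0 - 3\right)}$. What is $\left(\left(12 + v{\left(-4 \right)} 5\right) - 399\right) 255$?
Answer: $- \frac{197795}{2} \approx -98898.0$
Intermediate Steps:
$h{\left(j \right)} = \frac{1}{-3 + j}$ ($h{\left(j \right)} = \frac{1}{j - 3} = \frac{1}{-3 + j}$)
$v{\left(u \right)} = - \frac{1}{6}$ ($v{\left(u \right)} = \frac{1}{-3 - 3} = \frac{1}{-6} = - \frac{1}{6}$)
$\left(\left(12 + v{\left(-4 \right)} 5\right) - 399\right) 255 = \left(\left(12 - \frac{5}{6}\right) - 399\right) 255 = \left(\frac{67}{6} - 399\right) 255 = \left(- \frac{2327}{6}\right) 255 = - \frac{197795}{2}$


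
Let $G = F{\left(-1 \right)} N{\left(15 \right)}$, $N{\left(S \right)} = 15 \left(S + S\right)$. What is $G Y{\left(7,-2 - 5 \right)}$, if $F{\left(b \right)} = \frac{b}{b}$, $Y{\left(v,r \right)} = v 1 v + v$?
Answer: $25200$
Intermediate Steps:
$Y{\left(v,r \right)} = v + v^{2}$ ($Y{\left(v,r \right)} = v v + v = v^{2} + v = v + v^{2}$)
$N{\left(S \right)} = 30 S$ ($N{\left(S \right)} = 15 \cdot 2 S = 30 S$)
$F{\left(b \right)} = 1$
$G = 450$ ($G = 1 \cdot 30 \cdot 15 = 1 \cdot 450 = 450$)
$G Y{\left(7,-2 - 5 \right)} = 450 \cdot 7 \left(1 + 7\right) = 450 \cdot 7 \cdot 8 = 450 \cdot 56 = 25200$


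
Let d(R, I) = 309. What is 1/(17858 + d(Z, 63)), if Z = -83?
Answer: 1/18167 ≈ 5.5045e-5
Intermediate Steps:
1/(17858 + d(Z, 63)) = 1/(17858 + 309) = 1/18167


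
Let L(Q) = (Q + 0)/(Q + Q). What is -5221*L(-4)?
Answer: -5221/2 ≈ -2610.5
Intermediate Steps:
L(Q) = 1/2 (L(Q) = Q/((2*Q)) = Q*(1/(2*Q)) = 1/2)
-5221*L(-4) = -5221*1/2 = -5221/2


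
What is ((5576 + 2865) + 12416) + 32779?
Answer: 53636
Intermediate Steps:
((5576 + 2865) + 12416) + 32779 = (8441 + 12416) + 32779 = 20857 + 32779 = 53636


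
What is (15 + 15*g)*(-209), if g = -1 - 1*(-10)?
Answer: -31350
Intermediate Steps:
g = 9 (g = -1 + 10 = 9)
(15 + 15*g)*(-209) = (15 + 15*9)*(-209) = (15 + 135)*(-209) = 150*(-209) = -31350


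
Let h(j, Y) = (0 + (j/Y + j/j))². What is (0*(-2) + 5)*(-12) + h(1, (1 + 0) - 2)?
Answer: -60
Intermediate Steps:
h(j, Y) = (1 + j/Y)² (h(j, Y) = (0 + (j/Y + 1))² = (0 + (1 + j/Y))² = (1 + j/Y)²)
(0*(-2) + 5)*(-12) + h(1, (1 + 0) - 2) = (0*(-2) + 5)*(-12) + (((1 + 0) - 2) + 1)²/((1 + 0) - 2)² = (0 + 5)*(-12) + ((1 - 2) + 1)²/(1 - 2)² = 5*(-12) + (-1 + 1)²/(-1)² = -60 + 1*0² = -60 + 1*0 = -60 + 0 = -60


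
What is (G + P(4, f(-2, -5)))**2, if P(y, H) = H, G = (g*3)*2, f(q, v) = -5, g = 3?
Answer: 169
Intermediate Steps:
G = 18 (G = (3*3)*2 = 9*2 = 18)
(G + P(4, f(-2, -5)))**2 = (18 - 5)**2 = 13**2 = 169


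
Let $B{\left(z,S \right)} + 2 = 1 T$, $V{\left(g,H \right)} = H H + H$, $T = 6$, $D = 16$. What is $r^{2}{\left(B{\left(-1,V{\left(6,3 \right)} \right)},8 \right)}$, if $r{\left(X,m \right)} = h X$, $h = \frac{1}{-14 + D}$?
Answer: $4$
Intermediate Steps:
$h = \frac{1}{2}$ ($h = \frac{1}{-14 + 16} = \frac{1}{2} \approx 0.5$)
$V{\left(g,H \right)} = H + H^{2}$ ($V{\left(g,H \right)} = H^{2} + H = H + H^{2}$)
$B{\left(z,S \right)} = 4$ ($B{\left(z,S \right)} = -2 + 1 \cdot 6 = -2 + 6 = 4$)
$r{\left(X,m \right)} = \frac{X}{2}$
$r^{2}{\left(B{\left(-1,V{\left(6,3 \right)} \right)},8 \right)} = \left(\frac{1}{2} \cdot 4\right)^{2} = 2^{2} = 4$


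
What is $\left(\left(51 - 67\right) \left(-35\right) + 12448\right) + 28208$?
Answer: $41216$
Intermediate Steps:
$\left(\left(51 - 67\right) \left(-35\right) + 12448\right) + 28208 = \left(\left(-16\right) \left(-35\right) + 12448\right) + 28208 = \left(560 + 12448\right) + 28208 = 13008 + 28208 = 41216$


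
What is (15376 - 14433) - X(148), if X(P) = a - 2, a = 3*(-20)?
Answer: 1005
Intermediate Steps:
a = -60
X(P) = -62 (X(P) = -60 - 2 = -62)
(15376 - 14433) - X(148) = (15376 - 14433) - 1*(-62) = 943 + 62 = 1005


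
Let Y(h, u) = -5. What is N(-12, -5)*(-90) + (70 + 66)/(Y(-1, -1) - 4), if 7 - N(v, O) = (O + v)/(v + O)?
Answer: -4996/9 ≈ -555.11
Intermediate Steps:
N(v, O) = 6 (N(v, O) = 7 - (O + v)/(v + O) = 7 - (O + v)/(O + v) = 7 - 1*1 = 7 - 1 = 6)
N(-12, -5)*(-90) + (70 + 66)/(Y(-1, -1) - 4) = 6*(-90) + (70 + 66)/(-5 - 4) = -540 + 136/(-9) = -540 + 136*(-⅑) = -540 - 136/9 = -4996/9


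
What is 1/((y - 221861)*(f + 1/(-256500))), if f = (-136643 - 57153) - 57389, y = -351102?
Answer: 256500/36915405911830463 ≈ 6.9483e-12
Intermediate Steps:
f = -251185 (f = -193796 - 57389 = -251185)
1/((y - 221861)*(f + 1/(-256500))) = 1/((-351102 - 221861)*(-251185 + 1/(-256500))) = 1/(-572963*(-251185 - 1/256500)) = 1/(-572963*(-64428952501/256500)) = 1/(36915405911830463/256500) = 256500/36915405911830463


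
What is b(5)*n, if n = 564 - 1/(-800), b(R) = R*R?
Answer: 451201/32 ≈ 14100.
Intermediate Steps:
b(R) = R**2
n = 451201/800 (n = 564 - 1*(-1/800) = 564 + 1/800 = 451201/800 ≈ 564.00)
b(5)*n = 5**2*(451201/800) = 25*(451201/800) = 451201/32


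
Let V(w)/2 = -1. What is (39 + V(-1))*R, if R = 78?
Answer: 2886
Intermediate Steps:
V(w) = -2 (V(w) = 2*(-1) = -2)
(39 + V(-1))*R = (39 - 2)*78 = 37*78 = 2886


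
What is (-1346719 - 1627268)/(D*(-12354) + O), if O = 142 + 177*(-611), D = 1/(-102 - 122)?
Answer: 333086544/12090383 ≈ 27.550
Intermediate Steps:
D = -1/224 (D = 1/(-224) = -1/224 ≈ -0.0044643)
O = -108005 (O = 142 - 108147 = -108005)
(-1346719 - 1627268)/(D*(-12354) + O) = (-1346719 - 1627268)/(-1/224*(-12354) - 108005) = -2973987/(6177/112 - 108005) = -2973987/(-12090383/112) = -2973987*(-112/12090383) = 333086544/12090383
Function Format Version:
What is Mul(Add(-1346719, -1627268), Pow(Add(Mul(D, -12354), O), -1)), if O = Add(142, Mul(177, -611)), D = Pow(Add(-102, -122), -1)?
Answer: Rational(333086544, 12090383) ≈ 27.550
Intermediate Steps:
D = Rational(-1, 224) (D = Pow(-224, -1) = Rational(-1, 224) ≈ -0.0044643)
O = -108005 (O = Add(142, -108147) = -108005)
Mul(Add(-1346719, -1627268), Pow(Add(Mul(D, -12354), O), -1)) = Mul(Add(-1346719, -1627268), Pow(Add(Mul(Rational(-1, 224), -12354), -108005), -1)) = Mul(-2973987, Pow(Add(Rational(6177, 112), -108005), -1)) = Mul(-2973987, Pow(Rational(-12090383, 112), -1)) = Mul(-2973987, Rational(-112, 12090383)) = Rational(333086544, 12090383)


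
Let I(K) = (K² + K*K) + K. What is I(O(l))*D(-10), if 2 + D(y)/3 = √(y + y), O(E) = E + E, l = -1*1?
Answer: -36 + 36*I*√5 ≈ -36.0 + 80.498*I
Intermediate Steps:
l = -1
O(E) = 2*E
I(K) = K + 2*K² (I(K) = (K² + K²) + K = 2*K² + K = K + 2*K²)
D(y) = -6 + 3*√2*√y (D(y) = -6 + 3*√(y + y) = -6 + 3*√(2*y) = -6 + 3*(√2*√y) = -6 + 3*√2*√y)
I(O(l))*D(-10) = ((2*(-1))*(1 + 2*(2*(-1))))*(-6 + 3*√2*√(-10)) = (-2*(1 + 2*(-2)))*(-6 + 3*√2*(I*√10)) = (-2*(1 - 4))*(-6 + 6*I*√5) = (-2*(-3))*(-6 + 6*I*√5) = 6*(-6 + 6*I*√5) = -36 + 36*I*√5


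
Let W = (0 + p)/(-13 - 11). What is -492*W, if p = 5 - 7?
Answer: -41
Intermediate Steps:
p = -2
W = 1/12 (W = (0 - 2)/(-13 - 11) = -2/(-24) = -2*(-1/24) = 1/12 ≈ 0.083333)
-492*W = -492*1/12 = -41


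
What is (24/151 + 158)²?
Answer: 570349924/22801 ≈ 25014.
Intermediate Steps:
(24/151 + 158)² = (23882/151)² = 570349924/22801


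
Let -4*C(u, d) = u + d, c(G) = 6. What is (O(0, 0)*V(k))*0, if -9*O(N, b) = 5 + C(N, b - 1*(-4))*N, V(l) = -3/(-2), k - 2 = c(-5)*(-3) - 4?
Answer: 0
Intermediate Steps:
C(u, d) = -d/4 - u/4 (C(u, d) = -(u + d)/4 = -(d + u)/4 = -d/4 - u/4)
k = -20 (k = 2 + (6*(-3) - 4) = 2 + (-18 - 4) = 2 - 22 = -20)
V(l) = 3/2 (V(l) = -3*(-½) = 3/2)
O(N, b) = -5/9 - N*(-1 - N/4 - b/4)/9 (O(N, b) = -(5 + (-(b - 1*(-4))/4 - N/4)*N)/9 = -(5 + (-(b + 4)/4 - N/4)*N)/9 = -(5 + (-(4 + b)/4 - N/4)*N)/9 = -(5 + ((-1 - b/4) - N/4)*N)/9 = -(5 + (-1 - N/4 - b/4)*N)/9 = -(5 + N*(-1 - N/4 - b/4))/9 = -5/9 - N*(-1 - N/4 - b/4)/9)
(O(0, 0)*V(k))*0 = ((-5/9 + (1/36)*0*(4 + 0 + 0))*(3/2))*0 = ((-5/9 + (1/36)*0*4)*(3/2))*0 = ((-5/9 + 0)*(3/2))*0 = -5/9*3/2*0 = -⅚*0 = 0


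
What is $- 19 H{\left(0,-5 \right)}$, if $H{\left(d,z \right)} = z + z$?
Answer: $190$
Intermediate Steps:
$H{\left(d,z \right)} = 2 z$
$- 19 H{\left(0,-5 \right)} = - 19 \cdot 2 \left(-5\right) = \left(-19\right) \left(-10\right) = 190$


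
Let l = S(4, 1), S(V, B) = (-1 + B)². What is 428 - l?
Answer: 428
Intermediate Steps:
l = 0 (l = (-1 + 1)² = 0² = 0)
428 - l = 428 - 1*0 = 428 + 0 = 428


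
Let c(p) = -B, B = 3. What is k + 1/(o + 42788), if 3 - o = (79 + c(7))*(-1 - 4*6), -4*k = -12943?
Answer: 578435617/178764 ≈ 3235.8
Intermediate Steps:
k = 12943/4 (k = -1/4*(-12943) = 12943/4 ≈ 3235.8)
c(p) = -3 (c(p) = -1*3 = -3)
o = 1903 (o = 3 - (79 - 3)*(-1 - 4*6) = 3 - 76*(-1 - 24) = 3 - 76*(-25) = 3 - 1*(-1900) = 3 + 1900 = 1903)
k + 1/(o + 42788) = 12943/4 + 1/(1903 + 42788) = 12943/4 + 1/44691 = 578435617/178764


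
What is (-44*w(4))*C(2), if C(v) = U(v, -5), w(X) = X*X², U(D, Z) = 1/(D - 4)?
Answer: 1408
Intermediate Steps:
U(D, Z) = 1/(-4 + D)
w(X) = X³
C(v) = 1/(-4 + v)
(-44*w(4))*C(2) = (-44*4³)/(-4 + 2) = -44*64/(-2) = -2816*(-½) = 1408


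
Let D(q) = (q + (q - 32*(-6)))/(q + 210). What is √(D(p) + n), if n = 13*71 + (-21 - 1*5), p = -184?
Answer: √150449/13 ≈ 29.837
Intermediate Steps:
n = 897 (n = 923 + (-21 - 5) = 923 - 26 = 897)
D(q) = (192 + 2*q)/(210 + q) (D(q) = (q + (q + 192))/(210 + q) = (q + (192 + q))/(210 + q) = (192 + 2*q)/(210 + q))
√(D(p) + n) = √(2*(96 - 184)/(210 - 184) + 897) = √(2*(-88)/26 + 897) = √(2*(1/26)*(-88) + 897) = √(-88/13 + 897) = √(11573/13) = √150449/13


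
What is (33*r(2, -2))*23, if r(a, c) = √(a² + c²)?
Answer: 1518*√2 ≈ 2146.8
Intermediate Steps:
(33*r(2, -2))*23 = (33*√(2² + (-2)²))*23 = (33*√(4 + 4))*23 = (33*√8)*23 = (33*(2*√2))*23 = (66*√2)*23 = 1518*√2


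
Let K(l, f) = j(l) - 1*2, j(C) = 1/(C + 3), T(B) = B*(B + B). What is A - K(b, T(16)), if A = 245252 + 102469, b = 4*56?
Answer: 78933120/227 ≈ 3.4772e+5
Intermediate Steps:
b = 224
T(B) = 2*B² (T(B) = B*(2*B) = 2*B²)
j(C) = 1/(3 + C)
K(l, f) = -2 + 1/(3 + l) (K(l, f) = 1/(3 + l) - 1*2 = 1/(3 + l) - 2 = -2 + 1/(3 + l))
A = 347721
A - K(b, T(16)) = 347721 - (-5 - 2*224)/(3 + 224) = 347721 - (-5 - 448)/227 = 347721 - (-453)/227 = 347721 - 1*(-453/227) = 347721 + 453/227 = 78933120/227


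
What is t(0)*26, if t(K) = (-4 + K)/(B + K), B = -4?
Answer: 26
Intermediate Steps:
t(K) = 1 (t(K) = (-4 + K)/(-4 + K) = 1)
t(0)*26 = 1*26 = 26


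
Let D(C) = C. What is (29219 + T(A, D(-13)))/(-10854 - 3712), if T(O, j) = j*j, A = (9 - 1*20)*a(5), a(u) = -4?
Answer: -14694/7283 ≈ -2.0176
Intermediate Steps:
A = 44 (A = (9 - 1*20)*(-4) = (9 - 20)*(-4) = -11*(-4) = 44)
T(O, j) = j²
(29219 + T(A, D(-13)))/(-10854 - 3712) = (29219 + (-13)²)/(-10854 - 3712) = (29219 + 169)/(-14566) = 29388*(-1/14566) = -14694/7283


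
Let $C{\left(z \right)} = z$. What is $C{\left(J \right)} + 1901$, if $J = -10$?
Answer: $1891$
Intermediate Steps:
$C{\left(J \right)} + 1901 = -10 + 1901 = 1891$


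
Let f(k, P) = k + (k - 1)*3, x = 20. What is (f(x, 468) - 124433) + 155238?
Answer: 30882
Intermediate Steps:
f(k, P) = -3 + 4*k (f(k, P) = k + (-1 + k)*3 = k + (-3 + 3*k) = -3 + 4*k)
(f(x, 468) - 124433) + 155238 = ((-3 + 4*20) - 124433) + 155238 = ((-3 + 80) - 124433) + 155238 = (77 - 124433) + 155238 = -124356 + 155238 = 30882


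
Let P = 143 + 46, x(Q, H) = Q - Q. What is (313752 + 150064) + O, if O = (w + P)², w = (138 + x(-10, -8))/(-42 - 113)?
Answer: 11993310049/24025 ≈ 4.9920e+5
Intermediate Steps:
x(Q, H) = 0
P = 189
w = -138/155 (w = (138 + 0)/(-42 - 113) = 138/(-155) = 138*(-1/155) = -138/155 ≈ -0.89032)
O = 850130649/24025 (O = (-138/155 + 189)² = (29157/155)² = 850130649/24025 ≈ 35385.)
(313752 + 150064) + O = (313752 + 150064) + 850130649/24025 = 463816 + 850130649/24025 = 11993310049/24025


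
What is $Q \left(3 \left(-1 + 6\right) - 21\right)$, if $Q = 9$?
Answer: $-54$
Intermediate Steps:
$Q \left(3 \left(-1 + 6\right) - 21\right) = 9 \left(3 \left(-1 + 6\right) - 21\right) = 9 \left(3 \cdot 5 - 21\right) = 9 \left(15 - 21\right) = 9 \left(-6\right) = -54$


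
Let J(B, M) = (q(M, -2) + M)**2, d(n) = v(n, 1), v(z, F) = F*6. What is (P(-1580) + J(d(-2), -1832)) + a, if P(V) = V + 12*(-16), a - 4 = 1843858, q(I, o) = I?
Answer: 15266986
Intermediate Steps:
v(z, F) = 6*F
a = 1843862 (a = 4 + 1843858 = 1843862)
P(V) = -192 + V (P(V) = V - 192 = -192 + V)
d(n) = 6 (d(n) = 6*1 = 6)
J(B, M) = 4*M**2 (J(B, M) = (M + M)**2 = (2*M)**2 = 4*M**2)
(P(-1580) + J(d(-2), -1832)) + a = ((-192 - 1580) + 4*(-1832)**2) + 1843862 = (-1772 + 4*3356224) + 1843862 = (-1772 + 13424896) + 1843862 = 13423124 + 1843862 = 15266986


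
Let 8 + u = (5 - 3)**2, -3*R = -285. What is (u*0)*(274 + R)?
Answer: 0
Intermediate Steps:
R = 95 (R = -1/3*(-285) = 95)
u = -4 (u = -8 + (5 - 3)**2 = -8 + 2**2 = -8 + 4 = -4)
(u*0)*(274 + R) = (-4*0)*(274 + 95) = 0*369 = 0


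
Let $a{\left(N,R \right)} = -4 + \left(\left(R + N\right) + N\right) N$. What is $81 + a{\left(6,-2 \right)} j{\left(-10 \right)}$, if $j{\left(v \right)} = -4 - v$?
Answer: $417$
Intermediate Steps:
$a{\left(N,R \right)} = -4 + N \left(R + 2 N\right)$ ($a{\left(N,R \right)} = -4 + \left(\left(N + R\right) + N\right) N = -4 + \left(R + 2 N\right) N = -4 + N \left(R + 2 N\right)$)
$81 + a{\left(6,-2 \right)} j{\left(-10 \right)} = 81 + \left(-4 + 2 \cdot 6^{2} + 6 \left(-2\right)\right) \left(-4 - -10\right) = 81 + \left(-4 + 2 \cdot 36 - 12\right) \left(-4 + 10\right) = 81 + \left(-4 + 72 - 12\right) 6 = 81 + 56 \cdot 6 = 81 + 336 = 417$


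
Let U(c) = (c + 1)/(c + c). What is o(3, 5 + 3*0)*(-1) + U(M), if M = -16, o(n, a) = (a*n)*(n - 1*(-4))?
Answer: -3345/32 ≈ -104.53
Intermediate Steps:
o(n, a) = a*n*(4 + n) (o(n, a) = (a*n)*(n + 4) = (a*n)*(4 + n) = a*n*(4 + n))
U(c) = (1 + c)/(2*c) (U(c) = (1 + c)/((2*c)) = (1 + c)*(1/(2*c)) = (1 + c)/(2*c))
o(3, 5 + 3*0)*(-1) + U(M) = ((5 + 3*0)*3*(4 + 3))*(-1) + (½)*(1 - 16)/(-16) = ((5 + 0)*3*7)*(-1) + (½)*(-1/16)*(-15) = (5*3*7)*(-1) + 15/32 = 105*(-1) + 15/32 = -105 + 15/32 = -3345/32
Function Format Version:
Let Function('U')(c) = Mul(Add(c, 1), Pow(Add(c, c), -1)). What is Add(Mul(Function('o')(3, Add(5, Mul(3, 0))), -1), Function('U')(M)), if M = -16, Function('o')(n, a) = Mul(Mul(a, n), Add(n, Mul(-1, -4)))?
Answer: Rational(-3345, 32) ≈ -104.53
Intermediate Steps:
Function('o')(n, a) = Mul(a, n, Add(4, n)) (Function('o')(n, a) = Mul(Mul(a, n), Add(n, 4)) = Mul(Mul(a, n), Add(4, n)) = Mul(a, n, Add(4, n)))
Function('U')(c) = Mul(Rational(1, 2), Pow(c, -1), Add(1, c)) (Function('U')(c) = Mul(Add(1, c), Pow(Mul(2, c), -1)) = Mul(Add(1, c), Mul(Rational(1, 2), Pow(c, -1))) = Mul(Rational(1, 2), Pow(c, -1), Add(1, c)))
Add(Mul(Function('o')(3, Add(5, Mul(3, 0))), -1), Function('U')(M)) = Add(Mul(Mul(Add(5, Mul(3, 0)), 3, Add(4, 3)), -1), Mul(Rational(1, 2), Pow(-16, -1), Add(1, -16))) = Add(Mul(Mul(Add(5, 0), 3, 7), -1), Mul(Rational(1, 2), Rational(-1, 16), -15)) = Add(Mul(Mul(5, 3, 7), -1), Rational(15, 32)) = Add(Mul(105, -1), Rational(15, 32)) = Add(-105, Rational(15, 32)) = Rational(-3345, 32)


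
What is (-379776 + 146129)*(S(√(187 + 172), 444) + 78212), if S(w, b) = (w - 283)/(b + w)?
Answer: -3595873291402311/196777 - 169861369*√359/196777 ≈ -1.8274e+10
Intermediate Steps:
S(w, b) = (-283 + w)/(b + w)
(-379776 + 146129)*(S(√(187 + 172), 444) + 78212) = (-379776 + 146129)*((-283 + √(187 + 172))/(444 + √(187 + 172)) + 78212) = -233647*((-283 + √359)/(444 + √359) + 78212) = -233647*(78212 + (-283 + √359)/(444 + √359)) = -18273999164 - 233647*(-283 + √359)/(444 + √359)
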